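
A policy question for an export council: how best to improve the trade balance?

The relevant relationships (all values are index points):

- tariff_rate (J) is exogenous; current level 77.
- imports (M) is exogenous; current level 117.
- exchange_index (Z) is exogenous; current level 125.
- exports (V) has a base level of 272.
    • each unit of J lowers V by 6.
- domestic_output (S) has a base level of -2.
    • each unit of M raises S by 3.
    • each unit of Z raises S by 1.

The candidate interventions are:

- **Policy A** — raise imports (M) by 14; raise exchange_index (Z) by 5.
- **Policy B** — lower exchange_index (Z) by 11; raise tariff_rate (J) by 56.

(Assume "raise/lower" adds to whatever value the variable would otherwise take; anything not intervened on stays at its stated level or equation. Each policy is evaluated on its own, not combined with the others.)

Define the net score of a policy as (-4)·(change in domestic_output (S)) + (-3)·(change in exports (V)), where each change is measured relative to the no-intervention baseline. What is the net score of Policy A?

Baseline:
  J = 77
  M = 117
  Z = 125
  V = 272 − 6·77 = -190
  S = -2 + 3·117 + 125 = 474
Policy A (M + 14, Z + 5):
  J = 77
  M = 117 + 14 = 131
  Z = 125 + 5 = 130
  V = 272 − 6·77 = -190
  S = -2 + 3·131 + 130 = 521
ΔS = 521 − 474 = 47; ΔV = -190 − (-190) = 0
Score = (-4)·47 + (-3)·0 = -188

-188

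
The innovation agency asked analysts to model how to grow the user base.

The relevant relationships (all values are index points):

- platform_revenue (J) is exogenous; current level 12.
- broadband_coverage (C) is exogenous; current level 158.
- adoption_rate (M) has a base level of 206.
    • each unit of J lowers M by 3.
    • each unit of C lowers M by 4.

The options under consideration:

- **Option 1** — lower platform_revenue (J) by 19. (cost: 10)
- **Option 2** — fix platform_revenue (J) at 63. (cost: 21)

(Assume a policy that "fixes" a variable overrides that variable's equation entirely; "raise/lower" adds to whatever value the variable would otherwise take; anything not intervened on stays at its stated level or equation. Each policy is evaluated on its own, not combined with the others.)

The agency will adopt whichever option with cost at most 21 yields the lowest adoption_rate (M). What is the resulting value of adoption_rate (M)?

-615

Option 1 (J − 19):
  J = 12 − 19 = -7
  C = 158
  M = 206 − 3·(-7) − 4·158 = -405
Option 2 (J := 63):
  J = 63
  C = 158
  M = 206 − 3·63 − 4·158 = -615
Comparing — Option 1: M=-405, Option 2: M=-615. Lowest is -615 (Option 2).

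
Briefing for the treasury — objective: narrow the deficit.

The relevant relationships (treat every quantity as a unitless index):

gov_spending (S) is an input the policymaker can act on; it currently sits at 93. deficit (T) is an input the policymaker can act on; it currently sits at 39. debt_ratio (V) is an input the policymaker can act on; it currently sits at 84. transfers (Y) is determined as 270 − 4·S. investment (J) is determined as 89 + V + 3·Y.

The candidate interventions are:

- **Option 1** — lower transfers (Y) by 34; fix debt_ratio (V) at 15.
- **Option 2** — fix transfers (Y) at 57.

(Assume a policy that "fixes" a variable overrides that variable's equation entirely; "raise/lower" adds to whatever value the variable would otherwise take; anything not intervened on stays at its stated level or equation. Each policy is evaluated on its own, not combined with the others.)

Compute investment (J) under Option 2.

344

Option 2 (Y := 57):
  S = 93
  V = 84
  Y = 57
  J = 89 + 84 + 3·57 = 344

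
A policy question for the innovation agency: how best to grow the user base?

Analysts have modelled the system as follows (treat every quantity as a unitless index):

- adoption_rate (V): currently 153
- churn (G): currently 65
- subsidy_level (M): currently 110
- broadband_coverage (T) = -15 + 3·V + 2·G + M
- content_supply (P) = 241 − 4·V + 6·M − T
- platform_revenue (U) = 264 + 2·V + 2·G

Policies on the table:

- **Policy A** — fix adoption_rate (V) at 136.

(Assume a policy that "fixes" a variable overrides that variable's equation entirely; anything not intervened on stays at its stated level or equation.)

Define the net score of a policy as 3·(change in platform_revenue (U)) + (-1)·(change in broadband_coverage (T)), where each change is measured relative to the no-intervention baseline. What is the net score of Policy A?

-51

Baseline:
  V = 153
  G = 65
  M = 110
  T = -15 + 3·153 + 2·65 + 110 = 684
  U = 264 + 2·153 + 2·65 = 700
Policy A (V := 136):
  V = 136
  G = 65
  M = 110
  T = -15 + 3·136 + 2·65 + 110 = 633
  U = 264 + 2·136 + 2·65 = 666
ΔU = 666 − 700 = -34; ΔT = 633 − 684 = -51
Score = 3·(-34) + (-1)·(-51) = -51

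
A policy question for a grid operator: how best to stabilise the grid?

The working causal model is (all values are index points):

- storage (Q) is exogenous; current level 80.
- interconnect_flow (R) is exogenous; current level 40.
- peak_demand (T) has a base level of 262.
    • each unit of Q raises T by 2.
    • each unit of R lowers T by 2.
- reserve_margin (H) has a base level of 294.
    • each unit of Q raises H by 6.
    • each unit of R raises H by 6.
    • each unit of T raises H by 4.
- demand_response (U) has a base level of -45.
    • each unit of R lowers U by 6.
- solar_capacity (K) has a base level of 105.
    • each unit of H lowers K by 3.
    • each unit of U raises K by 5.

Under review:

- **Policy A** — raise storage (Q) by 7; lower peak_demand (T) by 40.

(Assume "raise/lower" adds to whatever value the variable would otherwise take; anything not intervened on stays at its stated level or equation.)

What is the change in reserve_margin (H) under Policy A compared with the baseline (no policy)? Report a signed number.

Baseline:
  Q = 80
  R = 40
  T = 262 + 2·80 − 2·40 = 342
  H = 294 + 6·80 + 6·40 + 4·342 = 2382
Policy A (Q + 7, T − 40):
  Q = 80 + 7 = 87
  R = 40
  T = 262 + 2·87 − 2·40 (−40 from intervention) = 316
  H = 294 + 6·87 + 6·40 + 4·316 = 2320
Change in H: 2320 − 2382 = -62

-62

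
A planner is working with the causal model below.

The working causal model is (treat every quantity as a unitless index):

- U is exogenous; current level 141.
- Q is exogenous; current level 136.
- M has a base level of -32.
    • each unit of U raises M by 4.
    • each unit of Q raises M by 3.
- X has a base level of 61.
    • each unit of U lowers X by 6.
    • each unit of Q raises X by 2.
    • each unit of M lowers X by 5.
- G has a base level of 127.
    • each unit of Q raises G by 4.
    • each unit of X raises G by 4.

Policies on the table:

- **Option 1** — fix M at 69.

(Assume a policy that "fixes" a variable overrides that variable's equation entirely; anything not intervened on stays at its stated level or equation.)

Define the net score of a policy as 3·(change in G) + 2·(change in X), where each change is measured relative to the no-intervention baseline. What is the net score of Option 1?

60970

Baseline:
  U = 141
  Q = 136
  M = -32 + 4·141 + 3·136 = 940
  X = 61 − 6·141 + 2·136 − 5·940 = -5213
  G = 127 + 4·136 + 4·(-5213) = -20181
Option 1 (M := 69):
  U = 141
  Q = 136
  M = 69
  X = 61 − 6·141 + 2·136 − 5·69 = -858
  G = 127 + 4·136 + 4·(-858) = -2761
ΔG = -2761 − (-20181) = 17420; ΔX = -858 − (-5213) = 4355
Score = 3·17420 + 2·4355 = 60970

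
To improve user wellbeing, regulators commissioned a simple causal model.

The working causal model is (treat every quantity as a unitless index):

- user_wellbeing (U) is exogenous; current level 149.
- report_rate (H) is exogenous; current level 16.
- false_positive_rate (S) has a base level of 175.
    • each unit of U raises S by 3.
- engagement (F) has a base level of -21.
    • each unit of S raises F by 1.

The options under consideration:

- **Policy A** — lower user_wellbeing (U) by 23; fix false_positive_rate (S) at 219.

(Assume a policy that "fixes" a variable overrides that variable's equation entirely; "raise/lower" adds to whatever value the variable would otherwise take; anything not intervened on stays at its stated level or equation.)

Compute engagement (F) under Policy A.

198

Policy A (U − 23, S := 219):
  U = 149 − 23 = 126
  S = 219
  F = -21 + 219 = 198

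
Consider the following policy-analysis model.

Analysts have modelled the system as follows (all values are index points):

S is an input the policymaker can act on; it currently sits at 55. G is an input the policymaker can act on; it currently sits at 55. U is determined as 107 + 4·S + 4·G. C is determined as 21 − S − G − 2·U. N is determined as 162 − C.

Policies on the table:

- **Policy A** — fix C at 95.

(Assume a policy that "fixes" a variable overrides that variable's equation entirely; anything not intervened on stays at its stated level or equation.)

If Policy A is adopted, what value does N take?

Policy A (C := 95):
  S = 55
  G = 55
  U = 107 + 4·55 + 4·55 = 547
  C = 95
  N = 162 − 95 = 67

67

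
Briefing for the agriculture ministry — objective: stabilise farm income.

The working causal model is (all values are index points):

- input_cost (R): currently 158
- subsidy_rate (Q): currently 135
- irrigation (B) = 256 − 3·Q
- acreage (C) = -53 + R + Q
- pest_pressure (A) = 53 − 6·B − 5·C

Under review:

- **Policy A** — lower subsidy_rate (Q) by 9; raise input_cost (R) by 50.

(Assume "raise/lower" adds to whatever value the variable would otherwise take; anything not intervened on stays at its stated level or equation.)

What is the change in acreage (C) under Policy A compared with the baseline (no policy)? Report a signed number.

41

Baseline:
  R = 158
  Q = 135
  C = -53 + 158 + 135 = 240
Policy A (Q − 9, R + 50):
  R = 158 + 50 = 208
  Q = 135 − 9 = 126
  C = -53 + 208 + 126 = 281
Change in C: 281 − 240 = 41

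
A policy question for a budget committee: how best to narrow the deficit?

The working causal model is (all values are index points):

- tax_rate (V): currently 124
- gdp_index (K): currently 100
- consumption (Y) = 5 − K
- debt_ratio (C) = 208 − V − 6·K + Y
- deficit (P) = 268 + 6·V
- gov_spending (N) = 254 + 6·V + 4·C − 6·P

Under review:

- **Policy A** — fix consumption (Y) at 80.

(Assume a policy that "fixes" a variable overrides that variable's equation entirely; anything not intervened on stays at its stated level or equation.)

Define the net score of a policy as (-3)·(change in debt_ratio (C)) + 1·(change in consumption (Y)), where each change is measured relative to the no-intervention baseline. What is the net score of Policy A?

Baseline:
  V = 124
  K = 100
  Y = 5 − 100 = -95
  C = 208 − 124 − 6·100 + (-95) = -611
Policy A (Y := 80):
  V = 124
  K = 100
  Y = 80
  C = 208 − 124 − 6·100 + 80 = -436
ΔC = -436 − (-611) = 175; ΔY = 80 − (-95) = 175
Score = (-3)·175 + 1·175 = -350

-350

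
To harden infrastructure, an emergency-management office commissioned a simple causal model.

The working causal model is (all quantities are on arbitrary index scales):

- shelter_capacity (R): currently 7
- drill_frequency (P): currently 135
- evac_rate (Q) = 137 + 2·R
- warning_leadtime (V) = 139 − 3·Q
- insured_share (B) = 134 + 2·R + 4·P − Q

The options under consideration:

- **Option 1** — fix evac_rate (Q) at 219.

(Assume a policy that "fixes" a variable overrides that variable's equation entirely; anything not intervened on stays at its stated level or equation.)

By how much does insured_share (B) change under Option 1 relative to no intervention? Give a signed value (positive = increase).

-68

Baseline:
  R = 7
  P = 135
  Q = 137 + 2·7 = 151
  B = 134 + 2·7 + 4·135 − 151 = 537
Option 1 (Q := 219):
  R = 7
  P = 135
  Q = 219
  B = 134 + 2·7 + 4·135 − 219 = 469
Change in B: 469 − 537 = -68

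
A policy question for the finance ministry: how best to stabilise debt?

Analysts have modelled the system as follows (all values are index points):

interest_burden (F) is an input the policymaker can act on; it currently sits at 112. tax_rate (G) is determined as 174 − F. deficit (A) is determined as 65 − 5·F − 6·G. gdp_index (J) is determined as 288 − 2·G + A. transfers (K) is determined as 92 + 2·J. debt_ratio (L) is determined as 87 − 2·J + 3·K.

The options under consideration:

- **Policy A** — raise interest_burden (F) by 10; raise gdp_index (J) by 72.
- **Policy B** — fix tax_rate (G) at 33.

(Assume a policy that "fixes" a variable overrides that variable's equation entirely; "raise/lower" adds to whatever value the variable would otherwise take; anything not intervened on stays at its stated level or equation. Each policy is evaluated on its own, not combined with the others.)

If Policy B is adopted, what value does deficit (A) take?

Policy B (G := 33):
  F = 112
  G = 33
  A = 65 − 5·112 − 6·33 = -693

-693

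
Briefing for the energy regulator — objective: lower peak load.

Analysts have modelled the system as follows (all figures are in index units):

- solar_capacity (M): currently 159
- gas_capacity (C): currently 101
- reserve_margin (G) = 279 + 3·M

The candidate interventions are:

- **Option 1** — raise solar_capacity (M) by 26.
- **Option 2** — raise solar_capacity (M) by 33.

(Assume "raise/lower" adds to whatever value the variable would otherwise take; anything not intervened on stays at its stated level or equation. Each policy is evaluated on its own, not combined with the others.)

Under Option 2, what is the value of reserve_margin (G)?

Option 2 (M + 33):
  M = 159 + 33 = 192
  G = 279 + 3·192 = 855

855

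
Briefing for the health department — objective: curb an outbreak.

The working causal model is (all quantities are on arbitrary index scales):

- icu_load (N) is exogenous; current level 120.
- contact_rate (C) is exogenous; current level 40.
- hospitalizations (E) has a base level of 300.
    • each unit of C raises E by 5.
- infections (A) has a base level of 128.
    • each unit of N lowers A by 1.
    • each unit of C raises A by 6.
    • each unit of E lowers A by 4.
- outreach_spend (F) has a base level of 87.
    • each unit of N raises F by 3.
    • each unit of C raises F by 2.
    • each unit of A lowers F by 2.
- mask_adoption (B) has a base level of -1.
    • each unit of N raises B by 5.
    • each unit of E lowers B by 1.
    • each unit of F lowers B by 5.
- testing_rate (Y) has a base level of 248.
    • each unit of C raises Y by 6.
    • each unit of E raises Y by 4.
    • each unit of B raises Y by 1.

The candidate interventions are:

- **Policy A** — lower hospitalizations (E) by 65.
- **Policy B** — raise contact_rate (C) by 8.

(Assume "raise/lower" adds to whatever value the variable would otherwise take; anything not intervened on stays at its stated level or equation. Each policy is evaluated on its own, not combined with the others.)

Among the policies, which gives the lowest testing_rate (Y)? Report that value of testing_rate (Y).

-18600

Policy A (E − 65):
  N = 120
  C = 40
  E = 300 + 5·40 (−65 from intervention) = 435
  A = 128 − 120 + 6·40 − 4·435 = -1492
  F = 87 + 3·120 + 2·40 − 2·(-1492) = 3511
  B = -1 + 5·120 − 435 − 5·3511 = -17391
  Y = 248 + 6·40 + 4·435 + (-17391) = -15163
Policy B (C + 8):
  N = 120
  C = 40 + 8 = 48
  E = 300 + 5·48 = 540
  A = 128 − 120 + 6·48 − 4·540 = -1864
  F = 87 + 3·120 + 2·48 − 2·(-1864) = 4271
  B = -1 + 5·120 − 540 − 5·4271 = -21296
  Y = 248 + 6·48 + 4·540 + (-21296) = -18600
Comparing — Policy A: Y=-15163, Policy B: Y=-18600. Lowest is -18600 (Policy B).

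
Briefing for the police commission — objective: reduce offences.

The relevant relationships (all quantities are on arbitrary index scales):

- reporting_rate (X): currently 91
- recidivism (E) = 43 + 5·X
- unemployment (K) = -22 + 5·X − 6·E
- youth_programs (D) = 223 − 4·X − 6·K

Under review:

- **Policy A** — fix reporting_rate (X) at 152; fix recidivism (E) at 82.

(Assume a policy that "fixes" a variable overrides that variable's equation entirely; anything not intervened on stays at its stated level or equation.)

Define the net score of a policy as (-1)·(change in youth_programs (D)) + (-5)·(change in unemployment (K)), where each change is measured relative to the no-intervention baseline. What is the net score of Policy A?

3045

Baseline:
  X = 91
  E = 43 + 5·91 = 498
  K = -22 + 5·91 − 6·498 = -2555
  D = 223 − 4·91 − 6·(-2555) = 15189
Policy A (X := 152, E := 82):
  X = 152
  E = 82
  K = -22 + 5·152 − 6·82 = 246
  D = 223 − 4·152 − 6·246 = -1861
ΔD = -1861 − 15189 = -17050; ΔK = 246 − (-2555) = 2801
Score = (-1)·(-17050) + (-5)·2801 = 3045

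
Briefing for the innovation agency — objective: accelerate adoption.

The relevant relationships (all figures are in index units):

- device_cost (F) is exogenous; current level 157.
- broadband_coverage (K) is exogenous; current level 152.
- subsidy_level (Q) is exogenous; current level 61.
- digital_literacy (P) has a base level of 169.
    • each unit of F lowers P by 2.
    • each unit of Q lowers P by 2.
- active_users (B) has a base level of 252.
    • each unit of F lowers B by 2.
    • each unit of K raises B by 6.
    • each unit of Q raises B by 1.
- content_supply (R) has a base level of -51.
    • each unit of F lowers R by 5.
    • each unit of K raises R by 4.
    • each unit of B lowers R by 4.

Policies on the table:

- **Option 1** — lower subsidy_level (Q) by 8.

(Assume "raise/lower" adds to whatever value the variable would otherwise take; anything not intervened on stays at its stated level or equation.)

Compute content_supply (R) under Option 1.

-3840

Option 1 (Q − 8):
  F = 157
  K = 152
  Q = 61 − 8 = 53
  B = 252 − 2·157 + 6·152 + 53 = 903
  R = -51 − 5·157 + 4·152 − 4·903 = -3840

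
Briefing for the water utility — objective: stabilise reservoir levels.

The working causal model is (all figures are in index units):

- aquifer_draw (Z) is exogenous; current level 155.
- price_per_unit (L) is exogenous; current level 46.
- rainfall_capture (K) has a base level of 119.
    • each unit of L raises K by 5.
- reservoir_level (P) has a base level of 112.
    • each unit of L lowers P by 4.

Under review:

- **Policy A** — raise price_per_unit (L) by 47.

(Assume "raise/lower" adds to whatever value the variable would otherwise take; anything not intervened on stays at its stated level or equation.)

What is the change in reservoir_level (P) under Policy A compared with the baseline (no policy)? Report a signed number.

-188

Baseline:
  L = 46
  P = 112 − 4·46 = -72
Policy A (L + 47):
  L = 46 + 47 = 93
  P = 112 − 4·93 = -260
Change in P: -260 − (-72) = -188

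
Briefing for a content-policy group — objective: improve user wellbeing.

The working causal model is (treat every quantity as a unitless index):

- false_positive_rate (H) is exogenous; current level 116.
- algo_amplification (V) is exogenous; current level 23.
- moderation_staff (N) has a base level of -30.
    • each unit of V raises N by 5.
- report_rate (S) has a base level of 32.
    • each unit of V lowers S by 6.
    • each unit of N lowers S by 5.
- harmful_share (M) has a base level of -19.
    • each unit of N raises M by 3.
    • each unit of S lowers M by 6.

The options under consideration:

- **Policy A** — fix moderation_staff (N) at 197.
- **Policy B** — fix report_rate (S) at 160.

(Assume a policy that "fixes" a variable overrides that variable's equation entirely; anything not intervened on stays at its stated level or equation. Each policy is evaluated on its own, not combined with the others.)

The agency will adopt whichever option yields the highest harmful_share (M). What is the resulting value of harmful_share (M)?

Policy A (N := 197):
  V = 23
  N = 197
  S = 32 − 6·23 − 5·197 = -1091
  M = -19 + 3·197 − 6·(-1091) = 7118
Policy B (S := 160):
  V = 23
  N = -30 + 5·23 = 85
  S = 160
  M = -19 + 3·85 − 6·160 = -724
Comparing — Policy A: M=7118, Policy B: M=-724. Highest is 7118 (Policy A).

7118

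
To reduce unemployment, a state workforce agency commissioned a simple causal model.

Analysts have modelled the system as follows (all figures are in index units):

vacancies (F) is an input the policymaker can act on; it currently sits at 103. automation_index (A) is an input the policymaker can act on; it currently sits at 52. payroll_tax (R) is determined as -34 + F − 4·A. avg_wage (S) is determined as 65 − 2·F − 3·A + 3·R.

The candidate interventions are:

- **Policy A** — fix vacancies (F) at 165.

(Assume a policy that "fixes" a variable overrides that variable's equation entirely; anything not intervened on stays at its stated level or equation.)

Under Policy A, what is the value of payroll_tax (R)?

Policy A (F := 165):
  F = 165
  A = 52
  R = -34 + 165 − 4·52 = -77

-77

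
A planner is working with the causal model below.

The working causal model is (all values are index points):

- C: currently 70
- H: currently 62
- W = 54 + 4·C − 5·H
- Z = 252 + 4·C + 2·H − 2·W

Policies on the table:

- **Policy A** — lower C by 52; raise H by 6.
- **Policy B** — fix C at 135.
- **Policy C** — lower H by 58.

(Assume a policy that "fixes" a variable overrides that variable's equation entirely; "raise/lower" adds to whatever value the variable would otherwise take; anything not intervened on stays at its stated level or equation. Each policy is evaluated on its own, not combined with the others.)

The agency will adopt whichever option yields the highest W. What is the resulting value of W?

314

Policy A (C − 52, H + 6):
  C = 70 − 52 = 18
  H = 62 + 6 = 68
  W = 54 + 4·18 − 5·68 = -214
Policy B (C := 135):
  C = 135
  H = 62
  W = 54 + 4·135 − 5·62 = 284
Policy C (H − 58):
  C = 70
  H = 62 − 58 = 4
  W = 54 + 4·70 − 5·4 = 314
Comparing — Policy A: W=-214, Policy B: W=284, Policy C: W=314. Highest is 314 (Policy C).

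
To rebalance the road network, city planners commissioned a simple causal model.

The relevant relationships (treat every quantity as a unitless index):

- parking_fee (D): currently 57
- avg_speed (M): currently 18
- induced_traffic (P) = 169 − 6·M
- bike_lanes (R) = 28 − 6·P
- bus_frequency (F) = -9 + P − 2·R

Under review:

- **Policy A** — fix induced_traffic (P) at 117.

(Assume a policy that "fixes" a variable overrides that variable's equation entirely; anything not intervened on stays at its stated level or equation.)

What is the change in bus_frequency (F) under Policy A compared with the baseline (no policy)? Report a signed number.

Baseline:
  M = 18
  P = 169 − 6·18 = 61
  R = 28 − 6·61 = -338
  F = -9 + 61 − 2·(-338) = 728
Policy A (P := 117):
  M = 18
  P = 117
  R = 28 − 6·117 = -674
  F = -9 + 117 − 2·(-674) = 1456
Change in F: 1456 − 728 = 728

728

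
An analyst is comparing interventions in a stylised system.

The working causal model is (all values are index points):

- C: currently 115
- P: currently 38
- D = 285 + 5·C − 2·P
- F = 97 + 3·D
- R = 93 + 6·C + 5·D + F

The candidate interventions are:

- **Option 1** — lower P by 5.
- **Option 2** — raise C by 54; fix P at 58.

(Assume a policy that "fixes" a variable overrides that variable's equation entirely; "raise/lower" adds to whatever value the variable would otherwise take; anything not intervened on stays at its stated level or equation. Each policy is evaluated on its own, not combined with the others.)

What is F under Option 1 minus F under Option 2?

Option 1 (P − 5):
  C = 115
  P = 38 − 5 = 33
  D = 285 + 5·115 − 2·33 = 794
  F = 97 + 3·794 = 2479
Option 2 (C + 54, P := 58):
  C = 115 + 54 = 169
  P = 58
  D = 285 + 5·169 − 2·58 = 1014
  F = 97 + 3·1014 = 3139
F: 2479 − 3139 = -660

-660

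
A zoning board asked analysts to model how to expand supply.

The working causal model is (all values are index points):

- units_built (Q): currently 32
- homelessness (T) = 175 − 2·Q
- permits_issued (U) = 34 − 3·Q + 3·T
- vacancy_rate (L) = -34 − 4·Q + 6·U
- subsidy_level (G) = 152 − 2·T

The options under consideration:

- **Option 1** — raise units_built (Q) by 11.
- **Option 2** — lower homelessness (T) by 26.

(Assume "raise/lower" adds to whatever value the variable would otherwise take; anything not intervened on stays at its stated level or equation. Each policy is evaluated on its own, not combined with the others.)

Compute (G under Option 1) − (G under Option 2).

-8

Option 1 (Q + 11):
  Q = 32 + 11 = 43
  T = 175 − 2·43 = 89
  G = 152 − 2·89 = -26
Option 2 (T − 26):
  Q = 32
  T = 175 − 2·32 (−26 from intervention) = 85
  G = 152 − 2·85 = -18
G: -26 − (-18) = -8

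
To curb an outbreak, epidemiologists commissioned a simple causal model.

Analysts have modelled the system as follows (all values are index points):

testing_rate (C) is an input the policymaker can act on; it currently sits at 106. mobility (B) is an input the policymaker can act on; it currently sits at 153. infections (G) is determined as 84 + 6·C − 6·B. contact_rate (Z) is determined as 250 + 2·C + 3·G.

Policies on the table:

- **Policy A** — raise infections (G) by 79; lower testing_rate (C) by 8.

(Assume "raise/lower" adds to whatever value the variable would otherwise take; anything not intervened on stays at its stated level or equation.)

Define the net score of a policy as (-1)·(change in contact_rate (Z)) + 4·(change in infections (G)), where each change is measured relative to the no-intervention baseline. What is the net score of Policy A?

Baseline:
  C = 106
  B = 153
  G = 84 + 6·106 − 6·153 = -198
  Z = 250 + 2·106 + 3·(-198) = -132
Policy A (G + 79, C − 8):
  C = 106 − 8 = 98
  B = 153
  G = 84 + 6·98 − 6·153 (+79 from intervention) = -167
  Z = 250 + 2·98 + 3·(-167) = -55
ΔZ = -55 − (-132) = 77; ΔG = -167 − (-198) = 31
Score = (-1)·77 + 4·31 = 47

47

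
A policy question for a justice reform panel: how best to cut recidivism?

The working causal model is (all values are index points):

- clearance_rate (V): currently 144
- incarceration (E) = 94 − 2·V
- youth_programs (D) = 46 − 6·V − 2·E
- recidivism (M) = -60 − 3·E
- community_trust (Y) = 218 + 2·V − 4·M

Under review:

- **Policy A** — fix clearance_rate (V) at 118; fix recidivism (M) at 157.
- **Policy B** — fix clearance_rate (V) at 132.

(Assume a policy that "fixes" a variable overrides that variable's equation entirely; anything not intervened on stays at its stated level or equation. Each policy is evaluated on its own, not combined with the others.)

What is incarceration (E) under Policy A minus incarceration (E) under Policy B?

28

Policy A (V := 118, M := 157):
  V = 118
  E = 94 − 2·118 = -142
Policy B (V := 132):
  V = 132
  E = 94 − 2·132 = -170
E: -142 − (-170) = 28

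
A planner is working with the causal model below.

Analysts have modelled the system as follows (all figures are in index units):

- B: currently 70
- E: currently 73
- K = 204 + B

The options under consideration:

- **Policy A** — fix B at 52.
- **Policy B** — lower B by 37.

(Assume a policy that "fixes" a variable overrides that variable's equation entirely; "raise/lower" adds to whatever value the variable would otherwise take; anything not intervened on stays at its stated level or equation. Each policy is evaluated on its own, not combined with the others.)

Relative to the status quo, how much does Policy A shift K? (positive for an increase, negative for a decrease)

Baseline:
  B = 70
  K = 204 + 70 = 274
Policy A (B := 52):
  B = 52
  K = 204 + 52 = 256
Change in K: 256 − 274 = -18

-18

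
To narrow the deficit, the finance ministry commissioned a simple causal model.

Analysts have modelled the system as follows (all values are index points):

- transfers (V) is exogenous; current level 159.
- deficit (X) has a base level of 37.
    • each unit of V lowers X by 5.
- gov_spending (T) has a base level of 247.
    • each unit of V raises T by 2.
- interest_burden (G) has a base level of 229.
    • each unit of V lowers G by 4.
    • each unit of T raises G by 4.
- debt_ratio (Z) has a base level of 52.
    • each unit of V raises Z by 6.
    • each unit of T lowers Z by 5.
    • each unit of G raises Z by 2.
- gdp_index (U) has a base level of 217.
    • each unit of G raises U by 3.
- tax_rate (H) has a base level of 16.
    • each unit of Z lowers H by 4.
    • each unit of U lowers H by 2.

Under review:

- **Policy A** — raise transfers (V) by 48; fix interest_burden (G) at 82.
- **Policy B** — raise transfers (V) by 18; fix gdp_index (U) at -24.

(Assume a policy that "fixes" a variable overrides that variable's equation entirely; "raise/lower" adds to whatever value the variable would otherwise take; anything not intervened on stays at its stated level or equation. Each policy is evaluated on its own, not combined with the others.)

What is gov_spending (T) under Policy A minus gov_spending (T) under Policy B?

Policy A (V + 48, G := 82):
  V = 159 + 48 = 207
  T = 247 + 2·207 = 661
Policy B (V + 18, U := -24):
  V = 159 + 18 = 177
  T = 247 + 2·177 = 601
T: 661 − 601 = 60

60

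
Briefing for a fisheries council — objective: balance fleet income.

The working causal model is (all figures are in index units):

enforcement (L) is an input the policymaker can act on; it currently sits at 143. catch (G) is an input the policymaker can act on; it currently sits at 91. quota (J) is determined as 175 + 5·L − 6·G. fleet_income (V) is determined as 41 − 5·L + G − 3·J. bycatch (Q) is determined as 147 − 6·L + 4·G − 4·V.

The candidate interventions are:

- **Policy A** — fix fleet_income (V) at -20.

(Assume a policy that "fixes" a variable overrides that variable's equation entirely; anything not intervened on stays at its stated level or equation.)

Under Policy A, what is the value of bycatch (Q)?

Policy A (V := -20):
  L = 143
  G = 91
  J = 175 + 5·143 − 6·91 = 344
  V = -20
  Q = 147 − 6·143 + 4·91 − 4·(-20) = -267

-267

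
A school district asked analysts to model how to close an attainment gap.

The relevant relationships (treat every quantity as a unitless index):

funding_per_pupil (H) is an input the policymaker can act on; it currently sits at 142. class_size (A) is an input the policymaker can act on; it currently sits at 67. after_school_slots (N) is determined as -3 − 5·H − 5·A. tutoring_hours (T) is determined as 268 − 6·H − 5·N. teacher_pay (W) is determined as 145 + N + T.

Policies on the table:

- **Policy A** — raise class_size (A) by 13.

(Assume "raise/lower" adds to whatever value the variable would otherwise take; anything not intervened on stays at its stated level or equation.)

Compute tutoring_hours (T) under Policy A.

Policy A (A + 13):
  H = 142
  A = 67 + 13 = 80
  N = -3 − 5·142 − 5·80 = -1113
  T = 268 − 6·142 − 5·(-1113) = 4981

4981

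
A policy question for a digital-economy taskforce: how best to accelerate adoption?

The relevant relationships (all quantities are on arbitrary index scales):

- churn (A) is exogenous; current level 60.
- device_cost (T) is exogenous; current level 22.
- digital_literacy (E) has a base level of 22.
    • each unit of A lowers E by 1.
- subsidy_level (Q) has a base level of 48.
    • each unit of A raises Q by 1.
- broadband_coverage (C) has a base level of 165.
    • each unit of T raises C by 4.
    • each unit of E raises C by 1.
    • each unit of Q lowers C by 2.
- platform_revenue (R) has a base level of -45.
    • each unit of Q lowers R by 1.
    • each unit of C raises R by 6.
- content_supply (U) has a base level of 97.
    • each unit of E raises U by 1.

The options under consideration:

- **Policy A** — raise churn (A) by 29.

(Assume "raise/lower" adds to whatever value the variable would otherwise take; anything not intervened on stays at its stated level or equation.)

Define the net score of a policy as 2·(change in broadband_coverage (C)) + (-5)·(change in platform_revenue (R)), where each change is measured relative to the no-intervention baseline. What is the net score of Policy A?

Baseline:
  A = 60
  T = 22
  E = 22 − 60 = -38
  Q = 48 + 60 = 108
  C = 165 + 4·22 + (-38) − 2·108 = -1
  R = -45 − 108 + 6·(-1) = -159
Policy A (A + 29):
  A = 60 + 29 = 89
  T = 22
  E = 22 − 89 = -67
  Q = 48 + 89 = 137
  C = 165 + 4·22 + (-67) − 2·137 = -88
  R = -45 − 137 + 6·(-88) = -710
ΔC = -88 − (-1) = -87; ΔR = -710 − (-159) = -551
Score = 2·(-87) + (-5)·(-551) = 2581

2581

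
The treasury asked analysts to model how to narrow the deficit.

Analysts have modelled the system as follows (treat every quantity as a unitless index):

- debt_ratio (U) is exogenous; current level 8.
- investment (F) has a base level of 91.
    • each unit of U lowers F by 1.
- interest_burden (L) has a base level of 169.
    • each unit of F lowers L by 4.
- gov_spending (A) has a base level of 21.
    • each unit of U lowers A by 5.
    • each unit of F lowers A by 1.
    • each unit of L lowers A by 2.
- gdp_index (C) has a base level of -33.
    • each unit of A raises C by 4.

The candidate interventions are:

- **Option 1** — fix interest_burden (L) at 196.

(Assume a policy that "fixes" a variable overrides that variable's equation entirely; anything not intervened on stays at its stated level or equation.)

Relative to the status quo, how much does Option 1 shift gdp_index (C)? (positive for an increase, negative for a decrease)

Baseline:
  U = 8
  F = 91 − 8 = 83
  L = 169 − 4·83 = -163
  A = 21 − 5·8 − 83 − 2·(-163) = 224
  C = -33 + 4·224 = 863
Option 1 (L := 196):
  U = 8
  F = 91 − 8 = 83
  L = 196
  A = 21 − 5·8 − 83 − 2·196 = -494
  C = -33 + 4·(-494) = -2009
Change in C: -2009 − 863 = -2872

-2872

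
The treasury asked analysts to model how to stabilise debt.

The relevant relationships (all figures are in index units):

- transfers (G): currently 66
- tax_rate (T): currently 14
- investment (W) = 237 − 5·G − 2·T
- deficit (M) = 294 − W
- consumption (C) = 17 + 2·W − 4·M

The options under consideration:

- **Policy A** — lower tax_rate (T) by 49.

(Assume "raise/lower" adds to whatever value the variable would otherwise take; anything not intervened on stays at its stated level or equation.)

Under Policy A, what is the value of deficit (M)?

Policy A (T − 49):
  G = 66
  T = 14 − 49 = -35
  W = 237 − 5·66 − 2·(-35) = -23
  M = 294 − (-23) = 317

317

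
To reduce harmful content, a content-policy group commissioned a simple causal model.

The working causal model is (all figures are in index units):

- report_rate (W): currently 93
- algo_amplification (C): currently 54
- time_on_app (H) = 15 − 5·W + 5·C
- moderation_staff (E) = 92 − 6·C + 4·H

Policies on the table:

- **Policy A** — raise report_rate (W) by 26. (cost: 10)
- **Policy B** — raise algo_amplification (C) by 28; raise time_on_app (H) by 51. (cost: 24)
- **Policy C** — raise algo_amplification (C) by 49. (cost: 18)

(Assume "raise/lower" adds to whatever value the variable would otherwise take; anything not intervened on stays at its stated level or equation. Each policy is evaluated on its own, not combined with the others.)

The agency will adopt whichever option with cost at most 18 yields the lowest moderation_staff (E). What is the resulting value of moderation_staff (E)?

Policy A (W + 26):
  W = 93 + 26 = 119
  C = 54
  H = 15 − 5·119 + 5·54 = -310
  E = 92 − 6·54 + 4·(-310) = -1472
Policy C (C + 49):
  W = 93
  C = 54 + 49 = 103
  H = 15 − 5·93 + 5·103 = 65
  E = 92 − 6·103 + 4·65 = -266
Comparing — Policy A: E=-1472, Policy C: E=-266. Lowest is -1472 (Policy A).

-1472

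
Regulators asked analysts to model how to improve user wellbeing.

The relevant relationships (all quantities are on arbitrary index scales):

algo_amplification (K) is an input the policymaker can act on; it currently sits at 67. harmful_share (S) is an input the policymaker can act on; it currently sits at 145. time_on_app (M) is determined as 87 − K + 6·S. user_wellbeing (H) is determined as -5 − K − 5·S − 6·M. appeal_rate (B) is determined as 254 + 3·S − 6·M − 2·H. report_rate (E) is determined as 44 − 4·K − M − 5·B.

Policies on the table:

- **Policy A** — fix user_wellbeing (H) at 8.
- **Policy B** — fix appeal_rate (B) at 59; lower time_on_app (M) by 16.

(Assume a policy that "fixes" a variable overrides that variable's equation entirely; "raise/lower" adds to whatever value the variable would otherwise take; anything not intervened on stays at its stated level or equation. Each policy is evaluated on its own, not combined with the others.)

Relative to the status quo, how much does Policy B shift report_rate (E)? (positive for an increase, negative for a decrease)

37836

Baseline:
  K = 67
  S = 145
  M = 87 − 67 + 6·145 = 890
  H = -5 − 67 − 5·145 − 6·890 = -6137
  B = 254 + 3·145 − 6·890 − 2·(-6137) = 7623
  E = 44 − 4·67 − 890 − 5·7623 = -39229
Policy B (B := 59, M − 16):
  K = 67
  S = 145
  M = 87 − 67 + 6·145 (−16 from intervention) = 874
  H = -5 − 67 − 5·145 − 6·874 = -6041
  B = 59
  E = 44 − 4·67 − 874 − 5·59 = -1393
Change in E: -1393 − (-39229) = 37836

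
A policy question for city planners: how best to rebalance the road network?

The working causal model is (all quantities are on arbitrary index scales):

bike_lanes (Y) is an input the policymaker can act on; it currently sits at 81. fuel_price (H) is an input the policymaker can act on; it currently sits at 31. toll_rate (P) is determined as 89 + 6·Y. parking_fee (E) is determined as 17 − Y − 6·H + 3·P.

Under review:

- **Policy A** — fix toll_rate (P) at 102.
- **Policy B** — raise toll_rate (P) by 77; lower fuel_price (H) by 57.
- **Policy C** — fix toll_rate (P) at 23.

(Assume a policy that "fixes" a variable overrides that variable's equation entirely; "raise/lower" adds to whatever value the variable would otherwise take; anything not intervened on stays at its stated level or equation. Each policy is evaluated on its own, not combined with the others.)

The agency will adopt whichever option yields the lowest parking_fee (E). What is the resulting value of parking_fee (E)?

-181

Policy A (P := 102):
  Y = 81
  H = 31
  P = 102
  E = 17 − 81 − 6·31 + 3·102 = 56
Policy B (P + 77, H − 57):
  Y = 81
  H = 31 − 57 = -26
  P = 89 + 6·81 (+77 from intervention) = 652
  E = 17 − 81 − 6·(-26) + 3·652 = 2048
Policy C (P := 23):
  Y = 81
  H = 31
  P = 23
  E = 17 − 81 − 6·31 + 3·23 = -181
Comparing — Policy A: E=56, Policy B: E=2048, Policy C: E=-181. Lowest is -181 (Policy C).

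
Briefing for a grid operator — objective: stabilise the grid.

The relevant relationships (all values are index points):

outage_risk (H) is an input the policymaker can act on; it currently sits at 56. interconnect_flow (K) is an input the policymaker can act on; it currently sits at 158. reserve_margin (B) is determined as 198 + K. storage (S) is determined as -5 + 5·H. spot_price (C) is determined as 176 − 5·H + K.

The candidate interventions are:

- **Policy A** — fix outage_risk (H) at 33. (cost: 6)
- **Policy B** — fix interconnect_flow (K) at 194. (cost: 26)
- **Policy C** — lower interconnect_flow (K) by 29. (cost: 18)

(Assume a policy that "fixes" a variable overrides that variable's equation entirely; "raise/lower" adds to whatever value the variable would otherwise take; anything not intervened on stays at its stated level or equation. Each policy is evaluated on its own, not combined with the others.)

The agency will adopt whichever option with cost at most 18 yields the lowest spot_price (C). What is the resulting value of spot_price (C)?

25

Policy A (H := 33):
  H = 33
  K = 158
  C = 176 − 5·33 + 158 = 169
Policy C (K − 29):
  H = 56
  K = 158 − 29 = 129
  C = 176 − 5·56 + 129 = 25
Comparing — Policy A: C=169, Policy C: C=25. Lowest is 25 (Policy C).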